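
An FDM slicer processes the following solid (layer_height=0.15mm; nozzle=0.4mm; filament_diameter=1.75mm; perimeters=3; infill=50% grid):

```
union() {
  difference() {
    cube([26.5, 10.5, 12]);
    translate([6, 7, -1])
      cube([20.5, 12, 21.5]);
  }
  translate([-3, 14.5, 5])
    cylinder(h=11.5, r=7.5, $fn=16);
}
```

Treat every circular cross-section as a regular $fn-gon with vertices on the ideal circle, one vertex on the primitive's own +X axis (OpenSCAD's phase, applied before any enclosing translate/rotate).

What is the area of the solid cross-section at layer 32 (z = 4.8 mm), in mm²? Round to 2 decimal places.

At z = 4.8 mm: the cube is present — its section is the full 26.5×10.5 rectangle (area 278.25 mm²); the 20.5×12 cube at (6, 7) contributes its full rectangle (area 246.00 mm²); Taking the first minus the rest: starting from the 26.5×10.5 cube (278.25 mm²), the 20.5×12 cube at (6, 7) partially overlaps it — only the 71.75 mm² overlap (of its 246.00 mm²) is removed, clipping the outline — area = 206.50 mm²; the cylinder at (-3, 14.5) does not reach this height (z outside [5, 16.5]); Taking the union: only the result so far is present, so the union is just that shape — area = 206.50 mm². Overall, the cross-section is a single solid region. Net area = 206.50 mm².

206.50 mm²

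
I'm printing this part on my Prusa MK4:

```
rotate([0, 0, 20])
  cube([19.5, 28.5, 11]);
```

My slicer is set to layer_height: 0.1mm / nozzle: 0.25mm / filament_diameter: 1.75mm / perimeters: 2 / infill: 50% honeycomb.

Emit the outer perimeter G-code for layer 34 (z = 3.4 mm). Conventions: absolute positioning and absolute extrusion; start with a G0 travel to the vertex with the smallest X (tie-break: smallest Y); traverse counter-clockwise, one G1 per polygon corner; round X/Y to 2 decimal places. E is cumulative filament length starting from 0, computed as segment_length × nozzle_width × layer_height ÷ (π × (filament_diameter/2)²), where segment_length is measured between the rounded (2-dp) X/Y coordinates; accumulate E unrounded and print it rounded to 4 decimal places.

G0 X-9.75 Y26.78 Z3.40
G1 X0.00 Y0.00 E0.2962
G1 X18.32 Y6.67 E0.4989
G1 X8.58 Y33.45 E0.7950
G1 X-9.75 Y26.78 E0.9978

At z = 3.4 mm: the cube (footprint 19.5×28.5) is included at this height; (rotated 20° about Z; rotation is an isometry so areas/perimeters/island counts are preserved). The outline is a single polygon with 4 vertices. Extrusion per mm of travel: 0.25 × 0.1 / (π × 0.875²) = 0.010394. Accumulating E over each segment gives final E = 0.9978.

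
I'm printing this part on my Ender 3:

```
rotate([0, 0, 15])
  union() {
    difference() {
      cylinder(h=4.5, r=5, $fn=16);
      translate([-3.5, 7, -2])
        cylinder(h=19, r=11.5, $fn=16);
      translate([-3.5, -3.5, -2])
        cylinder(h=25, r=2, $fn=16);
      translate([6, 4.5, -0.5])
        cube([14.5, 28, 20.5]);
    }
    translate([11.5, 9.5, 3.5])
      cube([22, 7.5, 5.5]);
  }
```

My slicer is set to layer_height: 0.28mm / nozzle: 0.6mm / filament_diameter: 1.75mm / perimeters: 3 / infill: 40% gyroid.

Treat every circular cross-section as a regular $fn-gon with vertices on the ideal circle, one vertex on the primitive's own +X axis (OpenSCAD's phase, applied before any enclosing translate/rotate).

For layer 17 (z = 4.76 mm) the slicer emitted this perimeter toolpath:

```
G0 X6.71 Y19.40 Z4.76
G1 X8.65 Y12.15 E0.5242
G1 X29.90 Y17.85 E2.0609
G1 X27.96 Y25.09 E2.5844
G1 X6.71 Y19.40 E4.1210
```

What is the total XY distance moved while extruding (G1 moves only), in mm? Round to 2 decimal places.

Sum the Euclidean lengths of each G1 segment: total = 59.00 mm.

59.00 mm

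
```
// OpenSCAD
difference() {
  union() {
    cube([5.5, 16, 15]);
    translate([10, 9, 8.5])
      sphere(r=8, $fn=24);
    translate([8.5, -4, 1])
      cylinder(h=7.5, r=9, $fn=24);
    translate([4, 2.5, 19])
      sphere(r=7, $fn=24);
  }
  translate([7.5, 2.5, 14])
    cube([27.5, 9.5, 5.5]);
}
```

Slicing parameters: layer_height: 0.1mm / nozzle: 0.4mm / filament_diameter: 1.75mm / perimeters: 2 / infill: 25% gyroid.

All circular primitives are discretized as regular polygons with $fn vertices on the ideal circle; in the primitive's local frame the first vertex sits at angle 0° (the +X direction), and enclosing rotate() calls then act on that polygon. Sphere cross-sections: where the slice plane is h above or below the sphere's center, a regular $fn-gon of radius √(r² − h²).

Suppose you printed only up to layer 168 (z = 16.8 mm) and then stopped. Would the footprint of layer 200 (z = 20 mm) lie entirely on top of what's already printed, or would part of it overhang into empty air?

Compare the two slices. At z = 16.8: the cube is not intersected at this z (z outside [0, 15]); the sphere at (10, 9) does not reach this height (|z−center|=8.300 > r=8); the cylinder at (8.5, -4) does not reach this height (z outside [1, 8.5]); the r=7 sphere at (4, 2.5) slices to a regular 24-gon of circumradius 6.645 (√(r²−h²) with h=2.2 from center) (area = (24/2)·6.645²·sin(360°/24) = 137.15 mm²); Merging all regions: only the r=7 sphere at (4, 2.5) is present, so the union is just that shape — area = 137.15 mm²; the cube at (7.5, 2.5) is present — its section is the full 27.5×9.5 rectangle (area 261.25 mm²); Subtracting the remaining from the first: starting from that combined region (137.15 mm²), the 27.5×9.5 cube at (7.5, 2.5) partially overlaps it — only the 12.29 mm² overlap (of its 261.25 mm²) is removed, clipping the outline — area = 124.86 mm². At z = 20: the cube does not reach this height (z outside [0, 15]); the sphere at (10, 9) is absent (|z−center|=11.500 > r=8); the cylinder at (8.5, -4) does not reach this height (z outside [1, 8.5]); the sphere at (4, 2.5): section is a regular 24-gon, circumradius = √(r²−h²) = √(7²−1²) = 6.928 (area = (24/2)·6.928²·sin(360°/24) = 149.08 mm²); Taking the union: only the r=7 sphere at (4, 2.5) is present, so the union is just that shape — area = 149.08 mm²; the cube at (7.5, 2.5) is absent (z outside [14, 19.5]); After the difference (first − rest): none of the subtracted shapes is present at this height, so that combined region is unchanged — area = 149.08 mm². Checking containment: at z = 20 the cross-section extends beyond the z = 16.8 cross-section by about 24.22 mm².

part overhangs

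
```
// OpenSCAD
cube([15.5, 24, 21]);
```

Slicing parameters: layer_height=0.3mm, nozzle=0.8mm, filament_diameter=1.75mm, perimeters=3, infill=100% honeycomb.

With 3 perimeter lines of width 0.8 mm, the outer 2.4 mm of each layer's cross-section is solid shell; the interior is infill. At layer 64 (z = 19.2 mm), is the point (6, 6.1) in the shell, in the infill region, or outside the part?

infill

At z = 19.2 mm: the 15.5×24 cube contributes its full rectangle. Overall, the cross-section is a single solid region. The nearest boundary edge runs (0.00, 24.00)→(0.00, 0.00); distance from the point to it = 6.00 mm. The point is inside the cross-section and 6.00 mm from the nearest boundary — more than the 2.4 mm shell width (3 × 0.8), so it's in the infill interior.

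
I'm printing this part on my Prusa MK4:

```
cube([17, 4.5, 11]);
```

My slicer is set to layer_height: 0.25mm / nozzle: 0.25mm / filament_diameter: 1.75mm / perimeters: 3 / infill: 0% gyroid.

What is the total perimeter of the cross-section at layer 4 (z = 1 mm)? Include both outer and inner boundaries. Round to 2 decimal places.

43.00 mm

At z = 1 mm: the cube is present — its section is the full 17×4.5 rectangle (perimeter 43.00 mm). Overall, the cross-section is a single solid region. Total boundary length (outer) = 43.00 mm.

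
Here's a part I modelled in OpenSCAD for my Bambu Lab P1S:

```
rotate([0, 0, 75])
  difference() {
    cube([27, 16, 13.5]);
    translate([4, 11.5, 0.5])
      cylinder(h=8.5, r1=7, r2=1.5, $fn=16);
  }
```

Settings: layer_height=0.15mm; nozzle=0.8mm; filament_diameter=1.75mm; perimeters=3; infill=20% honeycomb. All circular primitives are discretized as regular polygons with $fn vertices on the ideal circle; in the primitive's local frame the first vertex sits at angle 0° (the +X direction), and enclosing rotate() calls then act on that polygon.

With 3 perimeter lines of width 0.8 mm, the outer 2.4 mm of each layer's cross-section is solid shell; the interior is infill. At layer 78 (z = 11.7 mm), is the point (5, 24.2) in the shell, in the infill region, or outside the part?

At z = 11.7 mm: the cube (footprint 27×16) is included at this height; the cone at (4, 11.5) does not reach this height (z outside [0.5, 9]); After the difference (first − rest): none of the subtracted shapes is present at this height, so the 27×16 cube is unchanged — 1 connected region; (rotated 75° about Z; rotation is an isometry so areas/perimeters/island counts are preserved). Overall, the cross-section is a single solid region. Undo the 75° rotation: the query point maps to (24.670, 1.434) in the un-rotated model frame. The nearest boundary edge runs (0.00, 0.00)→(27.00, 0.00); distance from the point to it = 1.43 mm. The point is inside the cross-section, 1.43 mm from the nearest boundary — within the 2.4 mm shell band (3 × 0.8).

shell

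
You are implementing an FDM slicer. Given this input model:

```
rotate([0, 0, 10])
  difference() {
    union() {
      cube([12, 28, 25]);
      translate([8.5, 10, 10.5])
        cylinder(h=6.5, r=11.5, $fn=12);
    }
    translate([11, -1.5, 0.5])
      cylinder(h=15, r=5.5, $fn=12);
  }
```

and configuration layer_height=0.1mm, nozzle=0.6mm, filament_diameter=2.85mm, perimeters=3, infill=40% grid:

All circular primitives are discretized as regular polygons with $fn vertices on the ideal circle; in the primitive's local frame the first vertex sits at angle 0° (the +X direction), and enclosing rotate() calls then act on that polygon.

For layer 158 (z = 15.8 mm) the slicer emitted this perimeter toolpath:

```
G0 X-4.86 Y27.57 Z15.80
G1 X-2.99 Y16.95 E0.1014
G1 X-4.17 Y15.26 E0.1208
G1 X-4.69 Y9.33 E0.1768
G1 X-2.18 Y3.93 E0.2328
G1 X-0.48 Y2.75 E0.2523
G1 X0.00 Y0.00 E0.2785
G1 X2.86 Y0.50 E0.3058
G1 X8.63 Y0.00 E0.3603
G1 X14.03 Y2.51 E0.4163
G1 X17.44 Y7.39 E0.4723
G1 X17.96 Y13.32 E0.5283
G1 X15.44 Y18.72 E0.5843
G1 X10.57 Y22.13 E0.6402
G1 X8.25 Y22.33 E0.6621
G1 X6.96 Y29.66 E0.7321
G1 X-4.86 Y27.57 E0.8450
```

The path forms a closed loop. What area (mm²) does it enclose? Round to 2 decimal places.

Apply the shoelace formula to the sequence of (X, Y) vertices; enclosed area = 492.77 mm².

492.77 mm²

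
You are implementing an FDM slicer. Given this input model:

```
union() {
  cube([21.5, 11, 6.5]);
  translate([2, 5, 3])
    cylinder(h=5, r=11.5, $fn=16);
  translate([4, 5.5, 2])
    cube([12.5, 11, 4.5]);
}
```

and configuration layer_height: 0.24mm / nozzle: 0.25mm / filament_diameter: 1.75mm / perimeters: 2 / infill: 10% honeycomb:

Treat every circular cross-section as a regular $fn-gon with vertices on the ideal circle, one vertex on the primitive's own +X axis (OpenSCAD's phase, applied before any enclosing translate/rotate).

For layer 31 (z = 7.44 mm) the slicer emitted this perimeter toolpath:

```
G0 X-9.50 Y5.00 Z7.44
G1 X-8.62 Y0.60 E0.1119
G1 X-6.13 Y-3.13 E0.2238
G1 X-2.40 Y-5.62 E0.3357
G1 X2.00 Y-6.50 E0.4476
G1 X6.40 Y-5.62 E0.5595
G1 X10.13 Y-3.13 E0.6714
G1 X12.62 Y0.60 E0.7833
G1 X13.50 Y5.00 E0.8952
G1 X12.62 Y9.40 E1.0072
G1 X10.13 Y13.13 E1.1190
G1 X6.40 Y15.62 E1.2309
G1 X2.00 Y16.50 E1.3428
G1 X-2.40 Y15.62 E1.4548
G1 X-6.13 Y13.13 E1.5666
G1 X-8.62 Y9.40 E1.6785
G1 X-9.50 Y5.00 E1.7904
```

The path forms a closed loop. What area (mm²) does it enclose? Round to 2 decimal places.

Apply the shoelace formula to the sequence of (X, Y) vertices; enclosed area = 404.67 mm².

404.67 mm²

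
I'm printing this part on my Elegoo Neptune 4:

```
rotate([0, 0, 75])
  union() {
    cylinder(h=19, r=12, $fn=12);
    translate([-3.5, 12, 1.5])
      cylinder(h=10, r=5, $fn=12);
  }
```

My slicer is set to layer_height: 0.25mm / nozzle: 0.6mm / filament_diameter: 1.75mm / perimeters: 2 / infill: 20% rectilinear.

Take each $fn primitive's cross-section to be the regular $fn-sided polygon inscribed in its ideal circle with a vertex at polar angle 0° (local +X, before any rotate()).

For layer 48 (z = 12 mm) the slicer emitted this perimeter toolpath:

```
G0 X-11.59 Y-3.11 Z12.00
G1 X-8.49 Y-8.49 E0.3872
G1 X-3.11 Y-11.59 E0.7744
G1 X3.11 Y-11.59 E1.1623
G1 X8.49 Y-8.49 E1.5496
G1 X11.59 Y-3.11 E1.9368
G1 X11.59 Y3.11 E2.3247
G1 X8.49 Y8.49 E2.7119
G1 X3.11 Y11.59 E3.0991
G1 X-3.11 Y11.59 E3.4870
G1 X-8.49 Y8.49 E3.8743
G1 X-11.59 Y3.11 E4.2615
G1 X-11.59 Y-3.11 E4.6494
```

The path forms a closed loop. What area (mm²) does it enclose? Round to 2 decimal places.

432.16 mm²

Apply the shoelace formula to the sequence of (X, Y) vertices; enclosed area = 432.16 mm².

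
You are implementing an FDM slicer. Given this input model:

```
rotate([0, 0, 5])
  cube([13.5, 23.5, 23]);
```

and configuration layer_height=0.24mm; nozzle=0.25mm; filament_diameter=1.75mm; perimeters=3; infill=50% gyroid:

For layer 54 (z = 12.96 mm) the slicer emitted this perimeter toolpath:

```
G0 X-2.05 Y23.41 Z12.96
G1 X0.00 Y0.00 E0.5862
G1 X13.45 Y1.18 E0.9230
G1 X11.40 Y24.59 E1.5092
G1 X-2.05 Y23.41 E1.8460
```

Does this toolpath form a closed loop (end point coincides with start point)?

Start point (G0): (-2.05, 23.41). End point (last G1): the path returns to the start — closed.

yes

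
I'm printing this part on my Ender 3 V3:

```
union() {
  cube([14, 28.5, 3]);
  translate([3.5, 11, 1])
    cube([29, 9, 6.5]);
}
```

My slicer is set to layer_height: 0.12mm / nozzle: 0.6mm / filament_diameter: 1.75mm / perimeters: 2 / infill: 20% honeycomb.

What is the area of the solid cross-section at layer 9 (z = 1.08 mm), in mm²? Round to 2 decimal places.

565.50 mm²

At z = 1.08 mm: the cube is present — its section is the full 14×28.5 rectangle (area 399.00 mm²); the cube at (3.5, 11) (footprint 29×9) is included at this height (area 261.00 mm²); Combining (union): the regions partially overlap — summed areas 660.00 mm² minus the doubly-counted overlap 94.50 mm² gives 565.50 mm² — area = 565.50 mm². Overall, the cross-section is a single solid region. Net area = 565.50 mm².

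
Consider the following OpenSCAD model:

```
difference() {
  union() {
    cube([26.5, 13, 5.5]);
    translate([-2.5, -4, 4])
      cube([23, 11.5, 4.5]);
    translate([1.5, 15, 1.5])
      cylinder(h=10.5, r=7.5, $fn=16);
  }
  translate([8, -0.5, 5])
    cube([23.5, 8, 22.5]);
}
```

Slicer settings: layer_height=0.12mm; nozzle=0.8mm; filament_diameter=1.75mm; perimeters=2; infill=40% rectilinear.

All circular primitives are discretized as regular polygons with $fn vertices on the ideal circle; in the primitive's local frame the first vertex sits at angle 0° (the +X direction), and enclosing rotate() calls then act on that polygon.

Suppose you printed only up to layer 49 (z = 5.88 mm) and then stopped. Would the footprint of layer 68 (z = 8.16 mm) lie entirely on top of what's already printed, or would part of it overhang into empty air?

Compare the two slices. At z = 5.88: the cube does not reach this height (z outside [0, 5.5]); the cube at (-2.5, -4) (footprint 23×11.5) is included at this height (area 264.50 mm²); the r=7.5 cylinder at (1.5, 15) gives a regular 16-gon of circumradius 7.5 (constant along its height) (area = (16/2)·7.500²·sin(360°/16) = 172.21 mm²); Taking the union: the 2 present regions are separate (no shared area or edge), so areas and boundary lengths simply add and each stays a separate island — area = 436.71 mm²; the cube at (8, -0.5) is present — its section is the full 23.5×8 rectangle (area 188.00 mm²); Taking the first minus the rest: starting from the result so far (436.71 mm²), the 23.5×8 cube at (8, -0.5) partially overlaps it — only the 100.00 mm² overlap (of its 188.00 mm²) is removed, clipping the outline — area = 336.71 mm². At z = 8.16: the cube is not intersected at this z (z outside [0, 5.5]); the 23×11.5 cube at (-2.5, -4) contributes its full rectangle (area 264.50 mm²); the cylinder at (1.5, 15): section is a regular 16-gon, circumradius r=7.5 (area = (16/2)·7.500²·sin(360°/16) = 172.21 mm²); Combining (union): the 2 present regions are separate (no shared area or edge), so areas and boundary lengths simply add and each stays a separate island — area = 436.71 mm²; the cube at (8, -0.5) (footprint 23.5×8) is included at this height (area 188.00 mm²); After the difference (first − rest): starting from that combined region (436.71 mm²), the 23.5×8 cube at (8, -0.5) partially overlaps it — only the 100.00 mm² overlap (of its 188.00 mm²) is removed, clipping the outline — area = 336.71 mm². Checking containment: the cross-section at z = 8.16 is a subset of the cross-section at z = 5.88.

entirely on top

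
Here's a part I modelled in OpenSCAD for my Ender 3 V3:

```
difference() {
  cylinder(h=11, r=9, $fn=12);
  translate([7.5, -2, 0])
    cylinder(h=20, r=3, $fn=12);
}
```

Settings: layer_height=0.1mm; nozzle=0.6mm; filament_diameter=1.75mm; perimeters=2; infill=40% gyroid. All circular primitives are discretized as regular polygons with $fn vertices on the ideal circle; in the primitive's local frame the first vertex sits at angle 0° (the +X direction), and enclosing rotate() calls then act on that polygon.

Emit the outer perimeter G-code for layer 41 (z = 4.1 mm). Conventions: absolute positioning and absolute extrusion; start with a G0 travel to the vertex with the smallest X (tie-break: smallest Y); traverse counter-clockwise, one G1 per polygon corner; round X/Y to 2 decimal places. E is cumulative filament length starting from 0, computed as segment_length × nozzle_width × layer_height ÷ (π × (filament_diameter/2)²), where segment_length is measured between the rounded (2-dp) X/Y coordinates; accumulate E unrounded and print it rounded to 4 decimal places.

G0 X-9.00 Y0.00 Z4.10
G1 X-7.79 Y-4.50 E0.1162
G1 X-4.50 Y-7.79 E0.2323
G1 X0.00 Y-9.00 E0.3485
G1 X4.50 Y-7.79 E0.4648
G1 X7.34 Y-4.96 E0.5648
G1 X6.00 Y-4.60 E0.5994
G1 X4.90 Y-3.50 E0.6382
G1 X4.50 Y-2.00 E0.6769
G1 X4.90 Y-0.50 E0.7157
G1 X6.00 Y0.60 E0.7545
G1 X7.50 Y1.00 E0.7932
G1 X8.83 Y0.64 E0.8276
G1 X7.79 Y4.50 E0.9273
G1 X4.50 Y7.79 E1.0434
G1 X0.00 Y9.00 E1.1596
G1 X-4.50 Y7.79 E1.2758
G1 X-7.79 Y4.50 E1.3919
G1 X-9.00 Y0.00 E1.5081

At z = 4.1 mm: the r=9 cylinder gives a regular 12-gon of circumradius 9 (constant along its height); the r=3 cylinder at (7.5, -2) gives a regular 12-gon of circumradius 3 (constant along its height); Taking the first minus the rest: starting from the r=9 cylinder, the r=3 cylinder at (7.5, -2) partially overlaps it — only the 18.71 mm² overlap (of its 27.00 mm²) is removed, clipping the outline — 1 connected region. The outline is a single polygon with 18 vertices. Extrusion per mm of travel: 0.6 × 0.1 / (π × 0.875²) = 0.024945. Accumulating E over each segment gives final E = 1.5081.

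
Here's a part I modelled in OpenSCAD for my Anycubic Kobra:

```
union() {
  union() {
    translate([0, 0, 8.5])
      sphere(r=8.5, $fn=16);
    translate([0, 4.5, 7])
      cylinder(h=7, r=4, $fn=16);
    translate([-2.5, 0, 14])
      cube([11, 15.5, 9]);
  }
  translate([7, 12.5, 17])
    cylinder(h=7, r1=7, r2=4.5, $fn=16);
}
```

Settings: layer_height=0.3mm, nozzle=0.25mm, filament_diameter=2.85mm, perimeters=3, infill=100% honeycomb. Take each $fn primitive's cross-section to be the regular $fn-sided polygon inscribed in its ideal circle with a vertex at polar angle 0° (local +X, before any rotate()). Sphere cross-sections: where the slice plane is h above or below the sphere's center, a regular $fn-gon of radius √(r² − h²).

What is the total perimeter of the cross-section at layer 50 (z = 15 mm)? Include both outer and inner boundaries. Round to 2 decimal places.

63.25 mm

At z = 15 mm: the r=8.5 sphere contributes a regular 16-gon of circumradius √(8.5²−6.5²) = 5.477 (perimeter = 2·16·5.477·sin(180°/16) = 34.19 mm); the cylinder at (0, 4.5) is absent (z outside [7, 14]); the cube at (-2.5, 0) (footprint 11×15.5) is included at this height (perimeter 53.00 mm); Merging all regions: the regions partially overlap (shared area 35.99 mm²), so the edge portions inside another operand are dropped and the merged outline is re-measured after clipping — boundary = 63.25 mm; the cone at (7, 12.5) does not reach this height (z outside [17, 24]); Taking the union: only the result so far is present, so the union is just that shape — boundary = 63.25 mm. Overall, the cross-section is a single solid region. Total boundary length (outer) = 63.25 mm.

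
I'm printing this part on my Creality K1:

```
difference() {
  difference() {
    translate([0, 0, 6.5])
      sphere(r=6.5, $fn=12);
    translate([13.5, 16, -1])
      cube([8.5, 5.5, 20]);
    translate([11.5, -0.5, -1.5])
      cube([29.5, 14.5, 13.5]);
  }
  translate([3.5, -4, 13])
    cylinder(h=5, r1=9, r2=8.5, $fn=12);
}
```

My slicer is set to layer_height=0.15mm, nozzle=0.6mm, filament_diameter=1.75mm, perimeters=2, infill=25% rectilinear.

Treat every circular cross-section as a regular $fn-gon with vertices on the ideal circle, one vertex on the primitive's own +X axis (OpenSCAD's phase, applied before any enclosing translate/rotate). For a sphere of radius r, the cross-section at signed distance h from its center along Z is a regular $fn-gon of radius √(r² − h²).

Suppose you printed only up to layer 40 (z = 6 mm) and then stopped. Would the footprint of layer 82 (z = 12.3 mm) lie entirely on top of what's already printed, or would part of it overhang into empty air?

Compare the two slices. At z = 6: the sphere: section is a regular 12-gon, circumradius = √(r²−h²) = √(6.5²−0.5²) = 6.481 (area = (12/2)·6.481²·sin(360°/12) = 126.00 mm²); the cube at (13.5, 16) is present — its section is the full 8.5×5.5 rectangle (area 46.75 mm²); the cube at (11.5, -0.5) is present — its section is the full 29.5×14.5 rectangle (area 427.75 mm²); Subtracting the remaining from the first: starting from the r=6.5 sphere (126.00 mm²), the 8.5×5.5 cube at (13.5, 16) misses the remaining region (no effect); the 29.5×14.5 cube at (11.5, -0.5) misses the remaining region (no effect) — area = 126.00 mm²; the cone at (3.5, -4) is absent (z outside [13, 18]); After the difference (first − rest): none of the subtracted shapes is present at this height, so that combined region is unchanged — area = 126.00 mm². At z = 12.3: the r=6.5 sphere slices to a regular 12-gon of circumradius 2.934 (√(r²−h²) with h=5.8 from center) (area = (12/2)·2.934²·sin(360°/12) = 25.83 mm²); the 8.5×5.5 cube at (13.5, 16) contributes its full rectangle (area 46.75 mm²); the cube at (11.5, -0.5) is not intersected at this z (z outside [-1.5, 12]); After the difference (first − rest): starting from the r=6.5 sphere (25.83 mm²), the 8.5×5.5 cube at (13.5, 16) misses the remaining region (no effect) — area = 25.83 mm²; the cone at (3.5, -4) is not intersected at this z (z outside [13, 18]); After the difference (first − rest): none of the subtracted shapes is present at this height, so the result so far is unchanged — area = 25.83 mm². Checking containment: the cross-section at z = 12.3 is a subset of the cross-section at z = 6.

entirely on top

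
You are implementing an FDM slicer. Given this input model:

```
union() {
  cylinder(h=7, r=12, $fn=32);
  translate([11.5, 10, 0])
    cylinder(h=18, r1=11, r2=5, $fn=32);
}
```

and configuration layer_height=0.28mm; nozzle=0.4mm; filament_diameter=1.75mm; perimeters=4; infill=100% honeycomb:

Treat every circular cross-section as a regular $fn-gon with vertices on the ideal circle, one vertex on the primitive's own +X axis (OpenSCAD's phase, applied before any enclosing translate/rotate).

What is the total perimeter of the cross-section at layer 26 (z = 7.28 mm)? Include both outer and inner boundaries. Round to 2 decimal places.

53.78 mm

At z = 7.28 mm: the cylinder is not intersected at this z (z outside [0, 7]); the cone at (11.5, 10): at t=0.404 of its height the radius interpolates to r₁+(r₂−r₁)t = 8.573, giving a regular 32-gon of that circumradius (perimeter = 2·32·8.573·sin(180°/32) = 53.78 mm); Combining (union): only the cone at (11.5, 10) is present, so the union is just that shape — boundary = 53.78 mm. Overall, the cross-section is a single solid region. Total boundary length (outer) = 53.78 mm.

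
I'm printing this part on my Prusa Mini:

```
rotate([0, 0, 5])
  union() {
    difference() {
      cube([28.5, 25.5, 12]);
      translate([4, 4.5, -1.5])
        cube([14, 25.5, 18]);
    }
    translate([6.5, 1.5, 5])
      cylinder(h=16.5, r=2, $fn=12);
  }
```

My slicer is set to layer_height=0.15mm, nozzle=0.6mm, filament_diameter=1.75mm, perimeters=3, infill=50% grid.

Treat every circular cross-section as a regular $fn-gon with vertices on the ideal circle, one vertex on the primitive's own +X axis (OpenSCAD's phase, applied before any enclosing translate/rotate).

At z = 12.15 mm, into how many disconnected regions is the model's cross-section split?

At z = 12.15 mm: the cube does not reach this height (z outside [0, 12]); the 14×25.5 cube at (4, 4.5) contributes its full rectangle; Taking the first minus the rest: the first operand is absent here, so nothing remains; the r=2 cylinder at (6.5, 1.5) contributes a regular 12-gon of circumradius 2; Taking the union: only the r=2 cylinder at (6.5, 1.5) is present, so the union is just that shape — 1 connected region; (rotated 5° about Z; rotation is an isometry so areas/perimeters/island counts are preserved). The result has 1 disconnected region.

1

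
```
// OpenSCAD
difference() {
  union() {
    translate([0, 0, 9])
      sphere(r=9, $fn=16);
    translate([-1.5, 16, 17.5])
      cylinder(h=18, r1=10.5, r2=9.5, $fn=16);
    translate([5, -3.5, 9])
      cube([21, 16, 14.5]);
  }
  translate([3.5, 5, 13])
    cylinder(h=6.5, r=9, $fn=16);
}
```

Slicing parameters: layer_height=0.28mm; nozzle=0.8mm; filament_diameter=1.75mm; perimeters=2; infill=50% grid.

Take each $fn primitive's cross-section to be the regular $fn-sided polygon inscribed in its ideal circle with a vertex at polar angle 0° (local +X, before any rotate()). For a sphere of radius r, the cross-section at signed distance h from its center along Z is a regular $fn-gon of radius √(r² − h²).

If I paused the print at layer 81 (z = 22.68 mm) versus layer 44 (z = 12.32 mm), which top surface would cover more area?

layer 81 (z = 22.68 mm)

Layer 81 (z = 22.68): the sphere does not reach this height (|z−center|=13.680 > r=9); the cone at (-1.5, 16) contributes a regular 16-gon of circumradius 10.212 (interpolated between r1=10.5 and r2=9.5 at t=0.288) (area = (16/2)·10.212²·sin(360°/16) = 319.28 mm²); the 21×16 cube at (5, -3.5) contributes its full rectangle (area 336.00 mm²); Merging all regions: the regions partially overlap — summed areas 655.28 mm² minus the doubly-counted overlap 7.44 mm² gives 647.83 mm² — area = 647.83 mm²; the cylinder at (3.5, 5) does not reach this height (z outside [13, 19.5]); Subtracting the remaining from the first: none of the subtracted shapes is present at this height, so the result so far is unchanged — area = 647.83 mm². So its area = 647.83 mm². Layer 44 (z = 12.32): the sphere: section is a regular 16-gon, circumradius = √(r²−h²) = √(9²−3.32²) = 8.365 (area = (16/2)·8.365²·sin(360°/16) = 214.23 mm²); the cone at (-1.5, 16) is not intersected at this z (z outside [17.5, 35.5]); the cube at (5, -3.5) (footprint 21×16) is included at this height (area 336.00 mm²); Taking the union: the regions partially overlap — summed areas 550.23 mm² minus the doubly-counted overlap 25.52 mm² gives 524.72 mm² — area = 524.72 mm²; the cylinder at (3.5, 5) does not reach this height (z outside [13, 19.5]); After the difference (first − rest): none of the subtracted shapes is present at this height, so the result so far is unchanged — area = 524.72 mm². So its area = 524.72 mm². Layer 81 is larger (647.83 vs 524.72 mm²).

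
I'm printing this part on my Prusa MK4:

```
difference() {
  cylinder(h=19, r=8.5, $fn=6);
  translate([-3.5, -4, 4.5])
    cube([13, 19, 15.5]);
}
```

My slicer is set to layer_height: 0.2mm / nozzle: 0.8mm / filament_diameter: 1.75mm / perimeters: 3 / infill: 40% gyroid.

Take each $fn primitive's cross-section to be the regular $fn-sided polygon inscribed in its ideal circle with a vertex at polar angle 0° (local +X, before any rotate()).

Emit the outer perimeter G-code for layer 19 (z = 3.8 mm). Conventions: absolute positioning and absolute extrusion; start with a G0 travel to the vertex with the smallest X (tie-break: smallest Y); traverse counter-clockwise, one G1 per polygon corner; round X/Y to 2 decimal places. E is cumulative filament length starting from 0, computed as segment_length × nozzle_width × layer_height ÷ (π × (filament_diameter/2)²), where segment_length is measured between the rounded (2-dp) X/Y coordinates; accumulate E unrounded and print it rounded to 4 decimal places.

At z = 3.8 mm: the r=8.5 cylinder gives a regular 6-gon of circumradius 8.5 (constant along its height); the cube at (-3.5, -4) is absent (z outside [4.5, 20]); After the difference (first − rest): none of the subtracted shapes is present at this height, so the r=8.5 cylinder is unchanged — 1 connected region. The outline is a single polygon with 6 vertices. Extrusion per mm of travel: 0.8 × 0.2 / (π × 0.875²) = 0.066520. Accumulating E over each segment gives final E = 3.3923.

G0 X-8.50 Y0.00 Z3.80
G1 X-4.25 Y-7.36 E0.5654
G1 X4.25 Y-7.36 E1.1308
G1 X8.50 Y0.00 E1.6961
G1 X4.25 Y7.36 E2.2615
G1 X-4.25 Y7.36 E2.8269
G1 X-8.50 Y0.00 E3.3923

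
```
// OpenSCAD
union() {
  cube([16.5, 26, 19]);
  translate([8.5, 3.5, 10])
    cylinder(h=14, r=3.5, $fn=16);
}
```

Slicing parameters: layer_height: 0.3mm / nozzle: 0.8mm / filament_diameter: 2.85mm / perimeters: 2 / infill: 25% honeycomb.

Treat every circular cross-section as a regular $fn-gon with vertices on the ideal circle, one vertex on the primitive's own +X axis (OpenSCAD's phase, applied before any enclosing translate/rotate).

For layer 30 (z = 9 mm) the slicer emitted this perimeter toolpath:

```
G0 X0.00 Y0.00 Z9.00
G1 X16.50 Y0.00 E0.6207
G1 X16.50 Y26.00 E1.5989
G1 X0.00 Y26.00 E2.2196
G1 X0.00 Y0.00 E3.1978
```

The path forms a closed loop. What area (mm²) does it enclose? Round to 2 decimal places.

429.00 mm²

Apply the shoelace formula to the sequence of (X, Y) vertices; enclosed area = 429.00 mm².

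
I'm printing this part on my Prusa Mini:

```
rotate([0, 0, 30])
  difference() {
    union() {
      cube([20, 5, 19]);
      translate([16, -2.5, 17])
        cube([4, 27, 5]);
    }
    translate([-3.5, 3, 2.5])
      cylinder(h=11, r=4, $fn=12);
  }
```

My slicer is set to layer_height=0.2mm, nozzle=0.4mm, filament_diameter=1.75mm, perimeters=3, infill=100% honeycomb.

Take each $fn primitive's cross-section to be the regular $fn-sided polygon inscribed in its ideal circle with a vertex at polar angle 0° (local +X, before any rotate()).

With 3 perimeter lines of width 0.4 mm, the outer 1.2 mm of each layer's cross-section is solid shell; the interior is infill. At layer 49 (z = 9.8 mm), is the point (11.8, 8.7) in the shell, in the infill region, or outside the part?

At z = 9.8 mm: the cube (footprint 20×5) is included at this height; the cube at (16, -2.5) is not intersected at this z (z outside [17, 22]); Merging all regions: only the 20×5 cube is present, so the union is just that shape — 1 connected region; the r=4 cylinder at (-3.5, 3) gives a regular 12-gon of circumradius 4 (constant along its height); Taking the first minus the rest: starting from the result so far, the r=4 cylinder at (-3.5, 3) partially overlaps it — only the 0.93 mm² overlap (of its 48.00 mm²) is removed, clipping the outline — 1 connected region; (rotated 30° about Z; rotation is an isometry so areas/perimeters/island counts are preserved). Overall, the cross-section is a single solid region. Undo the 30° rotation: the query point maps to (14.569, 1.634) in the un-rotated model frame. The nearest boundary edge runs (20.00, 0.00)→(0.00, 0.00); distance from the point to it = 1.63 mm. The point is inside the cross-section and 1.63 mm from the nearest boundary — more than the 1.2 mm shell width (3 × 0.4), so it's in the infill interior.

infill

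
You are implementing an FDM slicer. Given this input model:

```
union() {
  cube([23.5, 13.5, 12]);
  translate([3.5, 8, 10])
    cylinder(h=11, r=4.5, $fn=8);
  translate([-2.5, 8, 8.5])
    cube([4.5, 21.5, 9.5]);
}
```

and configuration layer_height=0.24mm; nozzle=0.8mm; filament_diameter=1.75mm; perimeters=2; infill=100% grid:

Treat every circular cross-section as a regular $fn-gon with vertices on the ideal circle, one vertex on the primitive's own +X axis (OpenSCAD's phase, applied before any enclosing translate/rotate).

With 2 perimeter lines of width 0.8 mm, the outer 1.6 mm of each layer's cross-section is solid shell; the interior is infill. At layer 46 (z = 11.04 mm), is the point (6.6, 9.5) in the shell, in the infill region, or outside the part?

At z = 11.04 mm: the cube is present — its section is the full 23.5×13.5 rectangle; the r=4.5 cylinder at (3.5, 8) contributes a regular 8-gon of circumradius 4.5; the cube at (-2.5, 8) (footprint 4.5×21.5) is included at this height; Merging all regions: the regions partially overlap (shared area 67.07 mm²), so overlapping operands fuse into one piece — 1 connected region. Overall, the cross-section is a single solid region. The nearest boundary edge runs (2.00, 13.50)→(23.50, 13.50); distance from the point to it = 4.00 mm. The point is inside the cross-section and 4.00 mm from the nearest boundary — more than the 1.6 mm shell width (2 × 0.8), so it's in the infill interior.

infill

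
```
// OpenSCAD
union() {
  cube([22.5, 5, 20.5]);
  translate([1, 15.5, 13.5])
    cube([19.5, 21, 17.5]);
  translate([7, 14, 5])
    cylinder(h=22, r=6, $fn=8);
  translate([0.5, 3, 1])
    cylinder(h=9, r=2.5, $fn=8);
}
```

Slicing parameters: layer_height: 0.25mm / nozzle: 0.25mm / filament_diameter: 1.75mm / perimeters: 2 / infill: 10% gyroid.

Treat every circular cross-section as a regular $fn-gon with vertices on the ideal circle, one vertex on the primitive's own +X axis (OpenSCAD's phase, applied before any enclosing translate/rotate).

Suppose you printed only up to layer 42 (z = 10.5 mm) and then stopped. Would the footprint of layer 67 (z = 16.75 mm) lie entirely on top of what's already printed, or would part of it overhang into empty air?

part overhangs

Compare the two slices. At z = 10.5: the 22.5×5 cube contributes its full rectangle (area 112.50 mm²); the cube at (1, 15.5) is absent (z outside [13.5, 31]); the cylinder at (7, 14): section is a regular 8-gon, circumradius r=6 (area = (8/2)·6.000²·sin(360°/8) = 101.82 mm²); the cylinder at (0.5, 3) is absent (z outside [1, 10]); Merging all regions: the 2 present regions are separate (no shared area or edge), so areas and boundary lengths simply add and each stays a separate island — area = 214.32 mm². At z = 16.75: the cube (footprint 22.5×5) is included at this height (area 112.50 mm²); the cube at (1, 15.5) (footprint 19.5×21) is included at this height (area 409.50 mm²); the r=6 cylinder at (7, 14) contributes a regular 8-gon of circumradius 6 (area = (8/2)·6.000²·sin(360°/8) = 101.82 mm²); the cylinder at (0.5, 3) is not intersected at this z (z outside [1, 10]); Combining (union): the regions partially overlap — summed areas 623.82 mm² minus the doubly-counted overlap 33.84 mm² gives 589.98 mm² — area = 589.98 mm². Checking containment: at z = 16.75 the cross-section extends beyond the z = 10.5 cross-section by about 375.66 mm².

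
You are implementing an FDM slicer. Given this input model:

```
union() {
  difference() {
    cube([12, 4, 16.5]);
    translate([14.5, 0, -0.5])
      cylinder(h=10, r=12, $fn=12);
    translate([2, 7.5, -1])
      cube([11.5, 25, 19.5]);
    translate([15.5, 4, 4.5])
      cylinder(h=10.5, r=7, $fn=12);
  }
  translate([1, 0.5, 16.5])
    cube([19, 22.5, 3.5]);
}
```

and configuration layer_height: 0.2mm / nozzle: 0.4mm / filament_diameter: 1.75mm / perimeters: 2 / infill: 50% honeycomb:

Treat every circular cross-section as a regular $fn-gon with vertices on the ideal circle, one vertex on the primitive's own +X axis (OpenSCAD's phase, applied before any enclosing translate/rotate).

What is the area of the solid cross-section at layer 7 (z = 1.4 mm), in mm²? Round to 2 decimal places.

12.14 mm²

At z = 1.4 mm: the cube is present — its section is the full 12×4 rectangle (area 48.00 mm²); the r=12 cylinder at (14.5, 0) contributes a regular 12-gon of circumradius 12 (area = (12/2)·12.000²·sin(360°/12) = 432.00 mm²); the 11.5×25 cube at (2, 7.5) contributes its full rectangle (area 287.50 mm²); the cylinder at (15.5, 4) is not intersected at this z (z outside [4.5, 15]); After the difference (first − rest): starting from the 12×4 cube (48.00 mm²), the r=12 cylinder at (14.5, 0) partially overlaps it — only the 35.86 mm² overlap (of its 432.00 mm²) is removed, clipping the outline; the 11.5×25 cube at (2, 7.5) misses the remaining region (no effect) — area = 12.14 mm²; the cube at (1, 0.5) is absent (z outside [16.5, 20]); Merging all regions: only the result so far is present, so the union is just that shape — area = 12.14 mm². Overall, the cross-section is a single solid region. Net area = 12.14 mm².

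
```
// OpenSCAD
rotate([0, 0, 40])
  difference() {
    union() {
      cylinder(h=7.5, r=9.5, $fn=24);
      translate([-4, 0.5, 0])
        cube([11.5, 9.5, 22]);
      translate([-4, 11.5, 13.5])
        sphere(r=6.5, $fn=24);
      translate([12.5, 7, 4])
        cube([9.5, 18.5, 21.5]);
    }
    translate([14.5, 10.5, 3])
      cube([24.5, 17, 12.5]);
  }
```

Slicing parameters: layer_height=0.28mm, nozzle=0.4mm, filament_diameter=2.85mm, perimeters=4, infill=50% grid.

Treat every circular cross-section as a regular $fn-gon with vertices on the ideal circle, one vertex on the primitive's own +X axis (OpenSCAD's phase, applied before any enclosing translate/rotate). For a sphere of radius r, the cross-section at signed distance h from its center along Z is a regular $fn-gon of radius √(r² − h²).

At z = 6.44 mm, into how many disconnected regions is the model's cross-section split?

At z = 6.44 mm: the cylinder: section is a regular 24-gon, circumradius r=9.5; the cube at (-4, 0.5) (footprint 11.5×9.5) is included at this height; the sphere at (-4, 11.5) does not reach this height (|z−center|=7.060 > r=6.5); the cube at (12.5, 7) is present — its section is the full 9.5×18.5 rectangle; Taking the union: the regions partially overlap (shared area 93.32 mm²), so overlapping operands fuse into one piece — 2 connected regions; the 24.5×17 cube at (14.5, 10.5) contributes its full rectangle; Taking the first minus the rest: starting from the result so far, the 24.5×17 cube at (14.5, 10.5) partially overlaps it — only the 112.50 mm² overlap (of its 416.50 mm²) is removed, clipping the outline — 2 connected regions; (rotated 40° about Z; rotation is an isometry so areas/perimeters/island counts are preserved). The result has 2 disconnected regions.

2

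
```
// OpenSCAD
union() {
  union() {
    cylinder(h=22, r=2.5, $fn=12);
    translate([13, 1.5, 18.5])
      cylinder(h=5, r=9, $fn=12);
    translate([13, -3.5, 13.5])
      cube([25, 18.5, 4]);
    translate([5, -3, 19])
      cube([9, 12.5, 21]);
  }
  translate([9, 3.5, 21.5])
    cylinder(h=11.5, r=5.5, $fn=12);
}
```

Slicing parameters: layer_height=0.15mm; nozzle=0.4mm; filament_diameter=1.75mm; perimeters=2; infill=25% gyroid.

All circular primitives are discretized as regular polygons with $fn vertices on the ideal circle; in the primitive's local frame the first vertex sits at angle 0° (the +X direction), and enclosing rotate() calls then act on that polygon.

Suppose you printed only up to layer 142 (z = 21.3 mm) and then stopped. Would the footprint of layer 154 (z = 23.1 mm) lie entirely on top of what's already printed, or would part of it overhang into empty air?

Compare the two slices. At z = 21.3: the r=2.5 cylinder gives a regular 12-gon of circumradius 2.5 (constant along its height) (area = (12/2)·2.500²·sin(360°/12) = 18.75 mm²); the cylinder at (13, 1.5): section is a regular 12-gon, circumradius r=9 (area = (12/2)·9.000²·sin(360°/12) = 243.00 mm²); the cube at (13, -3.5) is absent (z outside [13.5, 17.5]); the cube at (5, -3) is present — its section is the full 9×12.5 rectangle (area 112.50 mm²); Taking the union: the regions partially overlap — summed areas 374.25 mm² minus the doubly-counted overlap 105.44 mm² gives 268.81 mm² — area = 268.81 mm²; the cylinder at (9, 3.5) is absent (z outside [21.5, 33]); Combining (union): only that combined region is present, so the union is just that shape — area = 268.81 mm². At z = 23.1: the cylinder is absent (z outside [0, 22]); the r=9 cylinder at (13, 1.5) gives a regular 12-gon of circumradius 9 (constant along its height) (area = (12/2)·9.000²·sin(360°/12) = 243.00 mm²); the cube at (13, -3.5) is absent (z outside [13.5, 17.5]); the 9×12.5 cube at (5, -3) contributes its full rectangle (area 112.50 mm²); Combining (union): the regions partially overlap — summed areas 355.50 mm² minus the doubly-counted overlap 105.44 mm² gives 250.06 mm² — area = 250.06 mm²; the r=5.5 cylinder at (9, 3.5) contributes a regular 12-gon of circumradius 5.5 (area = (12/2)·5.500²·sin(360°/12) = 90.75 mm²); Merging all regions: the regions partially overlap — summed areas 340.81 mm² minus the doubly-counted overlap 86.75 mm² gives 254.06 mm² — area = 254.06 mm². Checking containment: at z = 23.1 the cross-section extends beyond the z = 21.3 cross-section by about 4.00 mm².

part overhangs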